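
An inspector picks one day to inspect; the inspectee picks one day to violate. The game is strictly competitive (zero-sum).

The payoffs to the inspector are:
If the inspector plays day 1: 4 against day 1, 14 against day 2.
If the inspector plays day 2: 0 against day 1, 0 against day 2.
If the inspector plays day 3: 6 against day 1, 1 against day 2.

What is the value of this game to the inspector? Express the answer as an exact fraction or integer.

Row day 2 is strictly dominated by row day 3, so the inspector never plays it.
The remaining 2×2 game on (day 1, day 3) × (day 1, day 2) has no saddle point. Let the inspector play day 1 with probability p; indifference gives 4p + 6(1−p) = 14p + (1−p), so p = 1/3.
Similarly the inspectee's optimal q on day 1 is 13/15, and the value is 4·(13/15) + (14)·(2/15) = 16/3.

16/3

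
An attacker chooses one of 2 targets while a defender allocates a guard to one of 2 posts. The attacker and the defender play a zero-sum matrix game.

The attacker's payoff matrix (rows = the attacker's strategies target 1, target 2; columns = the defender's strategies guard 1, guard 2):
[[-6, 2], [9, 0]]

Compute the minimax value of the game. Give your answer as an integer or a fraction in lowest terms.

Row minima are -6 and 0, so the attacker's maximin is 0; column maxima are 9 and 2, so the defender's minimax is 2. These differ, so the equilibrium is in mixed strategies.
Let the attacker play target 1 with probability p. The defender is indifferent when −6p + 9(1−p) = 2p, giving p = 9/17.
Let the defender play guard 1 with probability q. The attacker is indifferent when −6q + 2(1−q) = 9q, giving q = 2/17.
The value is -6·(2/17) + (2)·(15/17) = 18/17.

18/17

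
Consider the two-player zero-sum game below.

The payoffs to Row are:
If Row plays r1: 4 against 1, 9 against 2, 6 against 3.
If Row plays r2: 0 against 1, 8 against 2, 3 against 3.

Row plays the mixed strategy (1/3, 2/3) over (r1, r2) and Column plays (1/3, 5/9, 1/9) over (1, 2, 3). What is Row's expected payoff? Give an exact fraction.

Against (1/3, 5/9, 1/9), each row's expected payoff is r1: 7; r2: 43/9.
Taking the (1/3, 2/3)-weighted average: (1/3)·(7) + (2/3)·(43/9) = 149/27.

149/27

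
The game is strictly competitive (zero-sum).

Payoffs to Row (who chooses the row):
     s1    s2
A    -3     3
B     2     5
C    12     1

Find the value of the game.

29/7

Row A is strictly dominated by row B, so Row never plays it.
The remaining 2×2 game on (B, C) × (s1, s2) has no saddle point. Let Row play B with probability p; indifference gives 2p + 12(1−p) = 5p + (1−p), so p = 11/14.
Similarly Column's optimal q on s1 is 2/7, and the value is 2·(2/7) + (5)·(5/7) = 29/7.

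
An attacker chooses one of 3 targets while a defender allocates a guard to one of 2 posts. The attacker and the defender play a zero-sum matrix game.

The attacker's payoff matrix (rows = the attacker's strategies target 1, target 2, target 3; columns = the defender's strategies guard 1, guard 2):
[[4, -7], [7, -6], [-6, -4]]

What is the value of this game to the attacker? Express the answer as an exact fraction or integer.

-64/15

Row target 1 is strictly dominated by row target 2, so the attacker never plays it.
The remaining 2×2 game on (target 2, target 3) × (guard 1, guard 2) has no saddle point. Let the attacker play target 2 with probability p; indifference gives 7p − 6(1−p) = −6p − 4(1−p), so p = 2/15.
Similarly the defender's optimal q on guard 1 is 2/15, and the value is 7·(2/15) + (-6)·(13/15) = -64/15.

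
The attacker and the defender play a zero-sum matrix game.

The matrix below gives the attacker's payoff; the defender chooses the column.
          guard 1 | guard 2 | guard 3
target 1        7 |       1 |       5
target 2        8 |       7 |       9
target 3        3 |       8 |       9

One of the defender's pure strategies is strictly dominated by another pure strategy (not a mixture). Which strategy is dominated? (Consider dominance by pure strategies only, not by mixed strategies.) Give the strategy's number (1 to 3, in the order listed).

3

The defender prefers columns that give the attacker less. Compare guard 3 with guard 2: 1 < 5, 7 < 9, 8 < 9.
So guard 2 strictly dominates guard 3 for the defender; guard 3 is strictly dominated.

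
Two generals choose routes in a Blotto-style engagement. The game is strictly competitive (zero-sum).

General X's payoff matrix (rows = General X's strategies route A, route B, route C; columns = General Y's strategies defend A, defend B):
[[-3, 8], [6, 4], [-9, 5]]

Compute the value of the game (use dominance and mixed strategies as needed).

60/13

Row route C is strictly dominated by row route A, so General X never plays it.
The remaining 2×2 game on (route A, route B) × (defend A, defend B) has no saddle point. Let General X play route A with probability p; indifference gives −3p + 6(1−p) = 8p + 4(1−p), so p = 2/13.
Similarly General Y's optimal q on defend A is 4/13, and the value is -3·(4/13) + (8)·(9/13) = 60/13.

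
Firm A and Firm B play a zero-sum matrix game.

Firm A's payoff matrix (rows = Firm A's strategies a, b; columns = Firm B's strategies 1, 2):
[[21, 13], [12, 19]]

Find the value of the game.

Row minima are 13 and 12, so Firm A's maximin is 13; column maxima are 21 and 19, so Firm B's minimax is 19. These differ, so the equilibrium is in mixed strategies.
Let Firm A play a with probability p. Firm B is indifferent when 21p + 12(1−p) = 13p + 19(1−p), giving p = 7/15.
Let Firm B play 1 with probability q. Firm A is indifferent when 21q + 13(1−q) = 12q + 19(1−q), giving q = 2/5.
The value is 21·(2/5) + (13)·(3/5) = 81/5.

81/5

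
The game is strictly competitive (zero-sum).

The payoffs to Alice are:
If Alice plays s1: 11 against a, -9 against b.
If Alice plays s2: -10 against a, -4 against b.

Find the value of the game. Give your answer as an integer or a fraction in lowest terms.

-67/13

Row minima are -9 and -10, so Alice's maximin is -9; column maxima are 11 and -4, so Bob's minimax is -4. These differ, so the equilibrium is in mixed strategies.
Let Alice play s1 with probability p. Bob is indifferent when 11p − 10(1−p) = −9p − 4(1−p), giving p = 3/13.
Let Bob play a with probability q. Alice is indifferent when 11q − 9(1−q) = −10q − 4(1−q), giving q = 5/26.
The value is 11·(5/26) + (-9)·(21/26) = -67/13.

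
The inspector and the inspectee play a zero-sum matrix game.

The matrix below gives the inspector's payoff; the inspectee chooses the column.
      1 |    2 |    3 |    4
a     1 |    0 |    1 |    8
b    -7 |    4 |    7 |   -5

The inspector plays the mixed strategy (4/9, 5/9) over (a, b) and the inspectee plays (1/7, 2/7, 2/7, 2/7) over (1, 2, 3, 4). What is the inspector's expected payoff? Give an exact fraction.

101/63

Against (1/7, 2/7, 2/7, 2/7), each row's expected payoff is a: 19/7; b: 5/7.
Taking the (4/9, 5/9)-weighted average: (4/9)·(19/7) + (5/9)·(5/7) = 101/63.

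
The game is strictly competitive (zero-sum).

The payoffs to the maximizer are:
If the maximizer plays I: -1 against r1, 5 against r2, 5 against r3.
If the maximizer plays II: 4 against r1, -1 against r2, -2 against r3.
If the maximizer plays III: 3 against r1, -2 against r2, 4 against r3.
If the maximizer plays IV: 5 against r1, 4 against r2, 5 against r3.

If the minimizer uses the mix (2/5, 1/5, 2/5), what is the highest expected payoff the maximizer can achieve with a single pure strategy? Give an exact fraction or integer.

I: (-1)·(2/5) + (5)·(1/5) + (5)·(2/5) = 13/5.
II: (4)·(2/5) + (-1)·(1/5) + (-2)·(2/5) = 3/5.
III: (3)·(2/5) + (-2)·(1/5) + (4)·(2/5) = 12/5.
IV: (5)·(2/5) + (4)·(1/5) + (5)·(2/5) = 24/5.
The best pure response is IV with expected payoff 24/5.

24/5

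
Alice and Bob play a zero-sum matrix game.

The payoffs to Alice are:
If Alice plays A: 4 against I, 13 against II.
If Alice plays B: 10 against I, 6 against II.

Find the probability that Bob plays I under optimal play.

7/13

Row minima are 4 and 6, so Alice's maximin is 6; column maxima are 10 and 13, so Bob's minimax is 10. These differ, so the equilibrium is in mixed strategies.
Let Bob play I with probability q. Alice is indifferent when 4q + 13(1−q) = 10q + 6(1−q), giving q = 7/13.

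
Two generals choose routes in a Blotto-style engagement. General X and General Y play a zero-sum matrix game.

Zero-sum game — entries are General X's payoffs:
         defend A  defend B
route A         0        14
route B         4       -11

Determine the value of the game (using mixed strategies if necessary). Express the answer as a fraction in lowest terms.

56/29

Row minima are 0 and -11, so General X's maximin is 0; column maxima are 4 and 14, so General Y's minimax is 4. These differ, so the equilibrium is in mixed strategies.
Let General X play route A with probability p. General Y is indifferent when 4(1−p) = 14p − 11(1−p), giving p = 15/29.
Let General Y play defend A with probability q. General X is indifferent when 14(1−q) = 4q − 11(1−q), giving q = 25/29.
The value is 0·(25/29) + (14)·(4/29) = 56/29.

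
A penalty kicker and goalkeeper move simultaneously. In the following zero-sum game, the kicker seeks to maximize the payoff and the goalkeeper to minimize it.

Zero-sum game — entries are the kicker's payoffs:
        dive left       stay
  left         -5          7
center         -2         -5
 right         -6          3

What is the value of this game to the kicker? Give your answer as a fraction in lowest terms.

-13/5

Row right is strictly dominated by row left, so the kicker never plays it.
The remaining 2×2 game on (left, center) × (dive left, stay) has no saddle point. Let the kicker play left with probability p; indifference gives −5p − 2(1−p) = 7p − 5(1−p), so p = 1/5.
Similarly the goalkeeper's optimal q on dive left is 4/5, and the value is -5·(4/5) + (7)·(1/5) = -13/5.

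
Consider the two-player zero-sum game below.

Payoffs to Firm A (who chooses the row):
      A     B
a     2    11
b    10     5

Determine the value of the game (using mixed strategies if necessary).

50/7

Row minima are 2 and 5, so Firm A's maximin is 5; column maxima are 10 and 11, so Firm B's minimax is 10. These differ, so the equilibrium is in mixed strategies.
Let Firm A play a with probability p. Firm B is indifferent when 2p + 10(1−p) = 11p + 5(1−p), giving p = 5/14.
Let Firm B play A with probability q. Firm A is indifferent when 2q + 11(1−q) = 10q + 5(1−q), giving q = 3/7.
The value is 2·(3/7) + (11)·(4/7) = 50/7.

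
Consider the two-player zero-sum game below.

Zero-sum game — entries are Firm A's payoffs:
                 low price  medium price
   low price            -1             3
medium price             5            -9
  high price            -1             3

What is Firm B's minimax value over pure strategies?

The worst case (largest entry) in each column is low price: 5, medium price: 3.
The best (smallest) of these is 3.

3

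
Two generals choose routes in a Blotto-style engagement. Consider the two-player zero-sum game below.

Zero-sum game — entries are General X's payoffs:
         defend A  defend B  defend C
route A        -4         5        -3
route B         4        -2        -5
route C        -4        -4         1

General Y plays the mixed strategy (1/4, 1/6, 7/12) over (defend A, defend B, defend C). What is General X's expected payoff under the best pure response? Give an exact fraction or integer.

-13/12

route A: (-4)·(1/4) + (5)·(1/6) + (-3)·(7/12) = -23/12.
route B: (4)·(1/4) + (-2)·(1/6) + (-5)·(7/12) = -9/4.
route C: (-4)·(1/4) + (-4)·(1/6) + (1)·(7/12) = -13/12.
The best pure response is route C with expected payoff -13/12.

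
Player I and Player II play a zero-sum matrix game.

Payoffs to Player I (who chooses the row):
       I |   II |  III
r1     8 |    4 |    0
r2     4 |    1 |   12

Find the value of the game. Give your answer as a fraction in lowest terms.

Column I is strictly dominated by II for Player II (it gives Player I more in every row).
The remaining 2×2 game on (r1, r2) × (II, III) has no saddle point. Let Player I play r1 with probability p; indifference gives 4p + (1−p) = 12(1−p), so p = 11/15.
Similarly Player II's optimal q on II is 4/5, and the value is 4·(4/5) + (0)·(1/5) = 16/5.

16/5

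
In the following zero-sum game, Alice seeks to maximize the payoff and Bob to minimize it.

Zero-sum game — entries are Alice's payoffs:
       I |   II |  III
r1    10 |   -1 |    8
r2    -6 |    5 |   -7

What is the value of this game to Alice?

11/7

Column I is strictly dominated by III for Bob (it gives Alice more in every row).
The remaining 2×2 game on (r1, r2) × (II, III) has no saddle point. Let Alice play r1 with probability p; indifference gives −p + 5(1−p) = 8p − 7(1−p), so p = 4/7.
Similarly Bob's optimal q on II is 5/7, and the value is -1·(5/7) + (8)·(2/7) = 11/7.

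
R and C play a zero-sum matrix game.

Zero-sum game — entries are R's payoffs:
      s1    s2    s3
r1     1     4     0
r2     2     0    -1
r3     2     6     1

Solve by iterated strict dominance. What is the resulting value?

1

Column s2 is strictly dominated by s3 for C (0<4, -1<0, 1<6); eliminate s2.
Column s1 is strictly dominated by s3 for C (0<1, -1<2, 1<2); eliminate s1.
Row r2 is strictly dominated by row r1 (0>-1); eliminate r2.
Row r1 is strictly dominated by row r3 (1>0); eliminate r1.
Only (r3, s3) remains, with payoff 1.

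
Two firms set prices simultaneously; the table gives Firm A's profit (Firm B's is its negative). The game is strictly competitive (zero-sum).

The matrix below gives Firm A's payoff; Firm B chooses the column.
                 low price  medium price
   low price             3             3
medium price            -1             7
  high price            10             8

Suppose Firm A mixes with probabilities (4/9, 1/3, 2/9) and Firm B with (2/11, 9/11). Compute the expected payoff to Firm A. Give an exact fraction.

499/99

Against (2/11, 9/11), each row's expected payoff is low price: 3; medium price: 61/11; high price: 92/11.
Taking the (4/9, 1/3, 2/9)-weighted average: (4/9)·(3) + (1/3)·(61/11) + (2/9)·(92/11) = 499/99.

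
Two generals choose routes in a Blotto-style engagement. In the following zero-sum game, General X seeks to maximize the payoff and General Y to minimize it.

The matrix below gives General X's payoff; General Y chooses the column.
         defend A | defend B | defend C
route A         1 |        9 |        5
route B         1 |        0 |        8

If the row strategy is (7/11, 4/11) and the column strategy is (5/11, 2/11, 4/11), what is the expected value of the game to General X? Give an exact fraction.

Against (5/11, 2/11, 4/11), each row's expected payoff is route A: 43/11; route B: 37/11.
Taking the (7/11, 4/11)-weighted average: (7/11)·(43/11) + (4/11)·(37/11) = 449/121.

449/121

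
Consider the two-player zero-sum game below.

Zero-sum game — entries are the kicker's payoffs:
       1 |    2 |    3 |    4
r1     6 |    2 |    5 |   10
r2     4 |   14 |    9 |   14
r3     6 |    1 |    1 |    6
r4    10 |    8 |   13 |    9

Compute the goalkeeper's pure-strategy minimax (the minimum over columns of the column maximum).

10

The worst case (largest entry) in each column is 1: 10, 2: 14, 3: 13, 4: 14.
The best (smallest) of these is 10.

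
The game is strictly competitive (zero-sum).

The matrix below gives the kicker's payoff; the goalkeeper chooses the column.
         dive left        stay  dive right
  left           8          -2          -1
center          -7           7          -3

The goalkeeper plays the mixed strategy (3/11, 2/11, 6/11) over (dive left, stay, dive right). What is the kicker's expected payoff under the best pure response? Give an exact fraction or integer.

14/11

left: (8)·(3/11) + (-2)·(2/11) + (-1)·(6/11) = 14/11.
center: (-7)·(3/11) + (7)·(2/11) + (-3)·(6/11) = -25/11.
The best pure response is left with expected payoff 14/11.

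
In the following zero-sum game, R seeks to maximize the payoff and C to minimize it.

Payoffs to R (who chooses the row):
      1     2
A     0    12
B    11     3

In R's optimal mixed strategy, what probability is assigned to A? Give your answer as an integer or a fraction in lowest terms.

2/5

Row minima are 0 and 3, so R's maximin is 3; column maxima are 11 and 12, so C's minimax is 11. These differ, so the equilibrium is in mixed strategies.
Let R play A with probability p. C is indifferent when 11(1−p) = 12p + 3(1−p), giving p = 2/5.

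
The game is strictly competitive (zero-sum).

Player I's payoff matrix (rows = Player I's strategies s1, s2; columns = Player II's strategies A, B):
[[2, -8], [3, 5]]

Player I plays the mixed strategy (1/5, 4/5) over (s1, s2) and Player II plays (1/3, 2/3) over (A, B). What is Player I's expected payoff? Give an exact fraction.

Against (1/3, 2/3), each row's expected payoff is s1: -14/3; s2: 13/3.
Taking the (1/5, 4/5)-weighted average: (1/5)·(-14/3) + (4/5)·(13/3) = 38/15.

38/15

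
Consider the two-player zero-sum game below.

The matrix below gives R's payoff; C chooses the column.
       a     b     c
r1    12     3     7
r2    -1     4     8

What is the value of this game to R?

Column c is strictly dominated by b for C (it gives R more in every row).
The remaining 2×2 game on (r1, r2) × (a, b) has no saddle point. Let R play r1 with probability p; indifference gives 12p − (1−p) = 3p + 4(1−p), so p = 5/14.
Similarly C's optimal q on a is 1/14, and the value is 12·(1/14) + (3)·(13/14) = 51/14.

51/14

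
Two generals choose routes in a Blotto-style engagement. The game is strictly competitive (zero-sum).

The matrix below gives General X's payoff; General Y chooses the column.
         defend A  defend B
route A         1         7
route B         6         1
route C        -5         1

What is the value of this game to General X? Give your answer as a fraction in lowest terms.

41/11

Row route C is strictly dominated by row route A, so General X never plays it.
The remaining 2×2 game on (route A, route B) × (defend A, defend B) has no saddle point. Let General X play route A with probability p; indifference gives p + 6(1−p) = 7p + (1−p), so p = 5/11.
Similarly General Y's optimal q on defend A is 6/11, and the value is 1·(6/11) + (7)·(5/11) = 41/11.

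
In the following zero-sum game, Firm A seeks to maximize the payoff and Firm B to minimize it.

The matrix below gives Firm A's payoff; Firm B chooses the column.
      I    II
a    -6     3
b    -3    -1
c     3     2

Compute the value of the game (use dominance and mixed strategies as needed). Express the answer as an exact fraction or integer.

21/10

Row b is strictly dominated by row c, so Firm A never plays it.
The remaining 2×2 game on (a, c) × (I, II) has no saddle point. Let Firm A play a with probability p; indifference gives −6p + 3(1−p) = 3p + 2(1−p), so p = 1/10.
Similarly Firm B's optimal q on I is 1/10, and the value is -6·(1/10) + (3)·(9/10) = 21/10.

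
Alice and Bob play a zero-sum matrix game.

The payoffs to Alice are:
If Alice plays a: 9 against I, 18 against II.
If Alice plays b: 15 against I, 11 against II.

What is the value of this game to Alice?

171/13

Row minima are 9 and 11, so Alice's maximin is 11; column maxima are 15 and 18, so Bob's minimax is 15. These differ, so the equilibrium is in mixed strategies.
Let Alice play a with probability p. Bob is indifferent when 9p + 15(1−p) = 18p + 11(1−p), giving p = 4/13.
Let Bob play I with probability q. Alice is indifferent when 9q + 18(1−q) = 15q + 11(1−q), giving q = 7/13.
The value is 9·(7/13) + (18)·(6/13) = 171/13.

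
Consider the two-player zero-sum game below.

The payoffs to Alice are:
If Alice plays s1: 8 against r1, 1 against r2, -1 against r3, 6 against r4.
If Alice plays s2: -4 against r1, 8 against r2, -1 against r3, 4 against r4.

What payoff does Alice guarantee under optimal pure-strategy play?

-1

Row minima: -1, -4 → Alice's maximin is -1.
Column maxima: 8, 8, -1, 6 → Bob's minimax is -1.
They coincide at (s1, r3), so the value is -1.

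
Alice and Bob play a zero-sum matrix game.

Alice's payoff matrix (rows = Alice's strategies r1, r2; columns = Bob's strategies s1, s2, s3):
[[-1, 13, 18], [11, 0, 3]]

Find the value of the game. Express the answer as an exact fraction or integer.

Column s3 is strictly dominated by s2 for Bob (it gives Alice more in every row).
The remaining 2×2 game on (r1, r2) × (s1, s2) has no saddle point. Let Alice play r1 with probability p; indifference gives −p + 11(1−p) = 13p, so p = 11/25.
Similarly Bob's optimal q on s1 is 13/25, and the value is -1·(13/25) + (13)·(12/25) = 143/25.

143/25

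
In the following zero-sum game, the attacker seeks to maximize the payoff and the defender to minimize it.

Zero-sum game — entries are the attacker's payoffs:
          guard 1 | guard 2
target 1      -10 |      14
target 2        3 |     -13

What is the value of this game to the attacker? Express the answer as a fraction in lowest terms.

-11/5

Row minima are -10 and -13, so the attacker's maximin is -10; column maxima are 3 and 14, so the defender's minimax is 3. These differ, so the equilibrium is in mixed strategies.
Let the attacker play target 1 with probability p. The defender is indifferent when −10p + 3(1−p) = 14p − 13(1−p), giving p = 2/5.
Let the defender play guard 1 with probability q. The attacker is indifferent when −10q + 14(1−q) = 3q − 13(1−q), giving q = 27/40.
The value is -10·(27/40) + (14)·(13/40) = -11/5.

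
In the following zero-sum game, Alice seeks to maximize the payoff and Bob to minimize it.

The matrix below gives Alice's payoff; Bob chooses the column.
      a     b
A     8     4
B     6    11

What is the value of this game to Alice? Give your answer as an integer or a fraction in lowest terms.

64/9

Row minima are 4 and 6, so Alice's maximin is 6; column maxima are 8 and 11, so Bob's minimax is 8. These differ, so the equilibrium is in mixed strategies.
Let Alice play A with probability p. Bob is indifferent when 8p + 6(1−p) = 4p + 11(1−p), giving p = 5/9.
Let Bob play a with probability q. Alice is indifferent when 8q + 4(1−q) = 6q + 11(1−q), giving q = 7/9.
The value is 8·(7/9) + (4)·(2/9) = 64/9.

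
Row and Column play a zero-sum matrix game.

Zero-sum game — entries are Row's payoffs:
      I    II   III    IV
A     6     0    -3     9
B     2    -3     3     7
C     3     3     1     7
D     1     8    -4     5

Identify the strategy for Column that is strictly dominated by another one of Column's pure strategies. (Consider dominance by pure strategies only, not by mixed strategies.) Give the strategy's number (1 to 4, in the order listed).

4

Column prefers columns that give Row less. Compare IV with I: 6 < 9, 2 < 7, 3 < 7, 1 < 5.
So I strictly dominates IV for Column; IV is strictly dominated.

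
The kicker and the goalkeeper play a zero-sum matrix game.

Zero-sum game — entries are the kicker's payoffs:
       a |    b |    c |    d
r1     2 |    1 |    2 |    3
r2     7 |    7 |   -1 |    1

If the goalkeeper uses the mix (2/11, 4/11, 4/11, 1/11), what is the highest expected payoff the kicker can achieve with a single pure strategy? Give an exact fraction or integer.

r1: (2)·(2/11) + (1)·(4/11) + (2)·(4/11) + (3)·(1/11) = 19/11.
r2: (7)·(2/11) + (7)·(4/11) + (-1)·(4/11) + (1)·(1/11) = 39/11.
The best pure response is r2 with expected payoff 39/11.

39/11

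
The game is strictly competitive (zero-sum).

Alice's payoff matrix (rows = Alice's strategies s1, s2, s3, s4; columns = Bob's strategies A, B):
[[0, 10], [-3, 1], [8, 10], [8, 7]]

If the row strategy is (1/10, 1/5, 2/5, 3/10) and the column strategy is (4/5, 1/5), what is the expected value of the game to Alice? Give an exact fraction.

273/50

Against (4/5, 1/5), each row's expected payoff is s1: 2; s2: -11/5; s3: 42/5; s4: 39/5.
Taking the (1/10, 1/5, 2/5, 3/10)-weighted average: (1/10)·(2) + (1/5)·(-11/5) + (2/5)·(42/5) + (3/10)·(39/5) = 273/50.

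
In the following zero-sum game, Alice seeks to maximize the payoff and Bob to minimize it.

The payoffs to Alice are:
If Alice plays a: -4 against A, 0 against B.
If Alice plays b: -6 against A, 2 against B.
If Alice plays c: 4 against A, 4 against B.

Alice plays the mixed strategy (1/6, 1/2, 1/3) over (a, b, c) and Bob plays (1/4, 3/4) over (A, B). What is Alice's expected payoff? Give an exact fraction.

7/6

Against (1/4, 3/4), each row's expected payoff is a: -1; b: 0; c: 4.
Taking the (1/6, 1/2, 1/3)-weighted average: (1/6)·(-1) + (1/2)·(0) + (1/3)·(4) = 7/6.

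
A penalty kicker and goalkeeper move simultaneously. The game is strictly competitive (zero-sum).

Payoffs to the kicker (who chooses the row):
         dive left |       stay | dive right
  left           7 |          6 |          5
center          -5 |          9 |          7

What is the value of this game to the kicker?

Column stay is strictly dominated by dive right for the goalkeeper (it gives the kicker more in every row).
The remaining 2×2 game on (left, center) × (dive left, dive right) has no saddle point. Let the kicker play left with probability p; indifference gives 7p − 5(1−p) = 5p + 7(1−p), so p = 6/7.
Similarly the goalkeeper's optimal q on dive left is 1/7, and the value is 7·(1/7) + (5)·(6/7) = 37/7.

37/7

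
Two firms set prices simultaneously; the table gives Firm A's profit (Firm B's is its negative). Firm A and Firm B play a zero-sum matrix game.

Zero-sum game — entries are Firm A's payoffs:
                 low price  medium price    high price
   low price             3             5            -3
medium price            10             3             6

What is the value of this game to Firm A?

39/11

Column low price is strictly dominated by high price for Firm B (it gives Firm A more in every row).
The remaining 2×2 game on (low price, medium price) × (medium price, high price) has no saddle point. Let Firm A play low price with probability p; indifference gives 5p + 3(1−p) = −3p + 6(1−p), so p = 3/11.
Similarly Firm B's optimal q on medium price is 9/11, and the value is 5·(9/11) + (-3)·(2/11) = 39/11.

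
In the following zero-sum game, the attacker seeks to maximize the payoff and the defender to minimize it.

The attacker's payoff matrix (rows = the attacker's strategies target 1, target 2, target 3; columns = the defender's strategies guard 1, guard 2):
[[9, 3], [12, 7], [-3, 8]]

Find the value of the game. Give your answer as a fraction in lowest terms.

117/16

Row target 1 is strictly dominated by row target 2, so the attacker never plays it.
The remaining 2×2 game on (target 2, target 3) × (guard 1, guard 2) has no saddle point. Let the attacker play target 2 with probability p; indifference gives 12p − 3(1−p) = 7p + 8(1−p), so p = 11/16.
Similarly the defender's optimal q on guard 1 is 1/16, and the value is 12·(1/16) + (7)·(15/16) = 117/16.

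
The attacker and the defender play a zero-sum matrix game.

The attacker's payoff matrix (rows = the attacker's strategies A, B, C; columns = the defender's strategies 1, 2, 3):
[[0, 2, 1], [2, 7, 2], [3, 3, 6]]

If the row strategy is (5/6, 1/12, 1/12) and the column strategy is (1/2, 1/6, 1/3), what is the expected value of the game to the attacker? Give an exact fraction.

9/8

Against (1/2, 1/6, 1/3), each row's expected payoff is A: 2/3; B: 17/6; C: 4.
Taking the (5/6, 1/12, 1/12)-weighted average: (5/6)·(2/3) + (1/12)·(17/6) + (1/12)·(4) = 9/8.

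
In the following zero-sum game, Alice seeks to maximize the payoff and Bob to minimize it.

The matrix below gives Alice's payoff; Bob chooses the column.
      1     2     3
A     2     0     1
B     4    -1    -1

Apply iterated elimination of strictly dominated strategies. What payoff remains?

Column 1 is strictly dominated by 2 for Bob (0<2, -1<4); eliminate 1.
Row B is strictly dominated by row A (0>-1, 1>-1); eliminate B.
Column 3 is strictly dominated by 2 for Bob (0<1); eliminate 3.
Only (A, 2) remains, with payoff 0.

0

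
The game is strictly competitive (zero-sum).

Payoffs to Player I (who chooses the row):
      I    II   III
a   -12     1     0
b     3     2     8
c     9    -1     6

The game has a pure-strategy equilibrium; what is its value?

2

Row minima: -12, 2, -1 → Player I's maximin is 2.
Column maxima: 9, 2, 8 → Player II's minimax is 2.
They coincide at (b, II), so the value is 2.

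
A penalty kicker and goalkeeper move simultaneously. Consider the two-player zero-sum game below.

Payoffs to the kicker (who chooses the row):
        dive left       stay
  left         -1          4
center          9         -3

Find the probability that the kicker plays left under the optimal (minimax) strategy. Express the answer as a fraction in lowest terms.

Row minima are -1 and -3, so the kicker's maximin is -1; column maxima are 9 and 4, so the goalkeeper's minimax is 4. These differ, so the equilibrium is in mixed strategies.
Let the kicker play left with probability p. The goalkeeper is indifferent when −p + 9(1−p) = 4p − 3(1−p), giving p = 12/17.

12/17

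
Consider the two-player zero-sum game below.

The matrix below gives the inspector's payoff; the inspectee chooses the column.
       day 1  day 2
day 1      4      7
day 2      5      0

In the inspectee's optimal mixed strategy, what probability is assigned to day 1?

Row minima are 4 and 0, so the inspector's maximin is 4; column maxima are 5 and 7, so the inspectee's minimax is 5. These differ, so the equilibrium is in mixed strategies.
Let the inspectee play day 1 with probability q. The inspector is indifferent when 4q + 7(1−q) = 5q, giving q = 7/8.

7/8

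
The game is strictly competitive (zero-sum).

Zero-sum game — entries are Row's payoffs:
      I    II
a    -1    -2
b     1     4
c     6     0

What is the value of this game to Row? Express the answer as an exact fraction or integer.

Row a is strictly dominated by row b, so Row never plays it.
The remaining 2×2 game on (b, c) × (I, II) has no saddle point. Let Row play b with probability p; indifference gives p + 6(1−p) = 4p, so p = 2/3.
Similarly Column's optimal q on I is 4/9, and the value is 1·(4/9) + (4)·(5/9) = 8/3.

8/3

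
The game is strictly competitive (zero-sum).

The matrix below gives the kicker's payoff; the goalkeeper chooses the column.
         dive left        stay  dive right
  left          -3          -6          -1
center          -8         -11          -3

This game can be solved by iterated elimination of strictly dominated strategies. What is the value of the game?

-6

Row center is strictly dominated by row left (-3>-8, -6>-11, -1>-3); eliminate center.
Column dive right is strictly dominated by dive left for the goalkeeper (-3<-1); eliminate dive right.
Column dive left is strictly dominated by stay for the goalkeeper (-6<-3); eliminate dive left.
Only (left, stay) remains, with payoff -6.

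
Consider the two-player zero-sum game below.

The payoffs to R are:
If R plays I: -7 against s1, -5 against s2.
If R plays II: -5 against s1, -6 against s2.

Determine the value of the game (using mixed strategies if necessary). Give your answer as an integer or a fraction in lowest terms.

-17/3

Row minima are -7 and -6, so R's maximin is -6; column maxima are -5 and -5, so C's minimax is -5. These differ, so the equilibrium is in mixed strategies.
Let R play I with probability p. C is indifferent when −7p − 5(1−p) = −5p − 6(1−p), giving p = 1/3.
Let C play s1 with probability q. R is indifferent when −7q − 5(1−q) = −5q − 6(1−q), giving q = 1/3.
The value is -7·(1/3) + (-5)·(2/3) = -17/3.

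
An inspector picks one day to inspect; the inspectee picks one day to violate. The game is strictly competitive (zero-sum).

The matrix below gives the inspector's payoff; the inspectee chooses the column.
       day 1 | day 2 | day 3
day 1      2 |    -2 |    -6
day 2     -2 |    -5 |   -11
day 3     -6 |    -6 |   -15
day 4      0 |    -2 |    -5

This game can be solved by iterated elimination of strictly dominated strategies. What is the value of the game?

Column day 2 is strictly dominated by day 3 for the inspectee (-6<-2, -11<-5, -15<-6, -5<-2); eliminate day 2.
Row day 3 is strictly dominated by row day 1 (2>-6, -6>-15); eliminate day 3.
Row day 2 is strictly dominated by row day 1 (2>-2, -6>-11); eliminate day 2.
Column day 1 is strictly dominated by day 3 for the inspectee (-6<2, -5<0); eliminate day 1.
Row day 1 is strictly dominated by row day 4 (-5>-6); eliminate day 1.
Only (day 4, day 3) remains, with payoff -5.

-5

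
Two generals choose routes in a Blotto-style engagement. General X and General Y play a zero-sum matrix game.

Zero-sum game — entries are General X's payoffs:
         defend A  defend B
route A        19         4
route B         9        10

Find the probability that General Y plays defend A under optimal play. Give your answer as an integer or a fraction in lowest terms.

3/8

Row minima are 4 and 9, so General X's maximin is 9; column maxima are 19 and 10, so General Y's minimax is 10. These differ, so the equilibrium is in mixed strategies.
Let General Y play defend A with probability q. General X is indifferent when 19q + 4(1−q) = 9q + 10(1−q), giving q = 3/8.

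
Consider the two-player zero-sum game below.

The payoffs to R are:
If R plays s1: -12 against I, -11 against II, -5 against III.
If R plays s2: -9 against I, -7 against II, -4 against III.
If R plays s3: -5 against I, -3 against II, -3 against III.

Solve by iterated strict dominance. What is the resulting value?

Row s1 is strictly dominated by row s2 (-9>-12, -7>-11, -4>-5); eliminate s1.
Row s2 is strictly dominated by row s3 (-5>-9, -3>-7, -3>-4); eliminate s2.
Column III is strictly dominated by I for C (-5<-3); eliminate III.
Column II is strictly dominated by I for C (-5<-3); eliminate II.
Only (s3, I) remains, with payoff -5.

-5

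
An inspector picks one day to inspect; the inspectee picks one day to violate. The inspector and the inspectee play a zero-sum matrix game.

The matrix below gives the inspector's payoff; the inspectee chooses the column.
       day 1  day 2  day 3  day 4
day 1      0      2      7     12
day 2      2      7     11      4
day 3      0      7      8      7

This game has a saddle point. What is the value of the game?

Row minima: 0, 2, 0 → the inspector's maximin is 2.
Column maxima: 2, 7, 11, 12 → the inspectee's minimax is 2.
They coincide at (day 2, day 1), so the value is 2.

2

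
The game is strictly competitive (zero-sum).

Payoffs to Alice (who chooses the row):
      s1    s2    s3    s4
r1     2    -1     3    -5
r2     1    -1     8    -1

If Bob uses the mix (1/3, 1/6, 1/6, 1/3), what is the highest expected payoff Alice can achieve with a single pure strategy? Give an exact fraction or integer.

r1: (2)·(1/3) + (-1)·(1/6) + (3)·(1/6) + (-5)·(1/3) = -2/3.
r2: (1)·(1/3) + (-1)·(1/6) + (8)·(1/6) + (-1)·(1/3) = 7/6.
The best pure response is r2 with expected payoff 7/6.

7/6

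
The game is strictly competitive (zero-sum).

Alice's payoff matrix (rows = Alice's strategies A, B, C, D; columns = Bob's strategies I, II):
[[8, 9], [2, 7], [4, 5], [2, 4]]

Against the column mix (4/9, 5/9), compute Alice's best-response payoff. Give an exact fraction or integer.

A: (8)·(4/9) + (9)·(5/9) = 77/9.
B: (2)·(4/9) + (7)·(5/9) = 43/9.
C: (4)·(4/9) + (5)·(5/9) = 41/9.
D: (2)·(4/9) + (4)·(5/9) = 28/9.
The best pure response is A with expected payoff 77/9.

77/9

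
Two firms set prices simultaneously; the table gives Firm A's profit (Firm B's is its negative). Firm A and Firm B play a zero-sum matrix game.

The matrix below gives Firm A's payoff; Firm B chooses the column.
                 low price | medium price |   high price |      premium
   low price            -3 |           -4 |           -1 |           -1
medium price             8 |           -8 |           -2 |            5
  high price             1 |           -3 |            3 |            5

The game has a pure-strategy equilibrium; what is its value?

Row minima: -4, -8, -3 → Firm A's maximin is -3.
Column maxima: 8, -3, 3, 5 → Firm B's minimax is -3.
They coincide at (high price, medium price), so the value is -3.

-3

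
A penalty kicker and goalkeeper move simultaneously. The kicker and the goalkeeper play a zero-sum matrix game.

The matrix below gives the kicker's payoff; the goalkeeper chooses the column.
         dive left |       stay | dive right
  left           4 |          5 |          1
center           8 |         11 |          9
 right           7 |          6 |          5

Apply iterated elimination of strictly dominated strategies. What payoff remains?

8

Column stay is strictly dominated by dive right for the goalkeeper (1<5, 9<11, 5<6); eliminate stay.
Row right is strictly dominated by row center (8>7, 9>5); eliminate right.
Row left is strictly dominated by row center (8>4, 9>1); eliminate left.
Column dive right is strictly dominated by dive left for the goalkeeper (8<9); eliminate dive right.
Only (center, dive left) remains, with payoff 8.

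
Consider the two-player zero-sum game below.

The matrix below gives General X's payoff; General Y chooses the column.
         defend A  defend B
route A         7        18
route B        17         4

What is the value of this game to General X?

139/12

Row minima are 7 and 4, so General X's maximin is 7; column maxima are 17 and 18, so General Y's minimax is 17. These differ, so the equilibrium is in mixed strategies.
Let General X play route A with probability p. General Y is indifferent when 7p + 17(1−p) = 18p + 4(1−p), giving p = 13/24.
Let General Y play defend A with probability q. General X is indifferent when 7q + 18(1−q) = 17q + 4(1−q), giving q = 7/12.
The value is 7·(7/12) + (18)·(5/12) = 139/12.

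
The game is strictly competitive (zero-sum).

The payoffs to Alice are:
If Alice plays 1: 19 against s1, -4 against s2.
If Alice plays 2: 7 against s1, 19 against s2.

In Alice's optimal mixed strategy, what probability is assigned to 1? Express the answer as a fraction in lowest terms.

Row minima are -4 and 7, so Alice's maximin is 7; column maxima are 19 and 19, so Bob's minimax is 19. These differ, so the equilibrium is in mixed strategies.
Let Alice play 1 with probability p. Bob is indifferent when 19p + 7(1−p) = −4p + 19(1−p), giving p = 12/35.

12/35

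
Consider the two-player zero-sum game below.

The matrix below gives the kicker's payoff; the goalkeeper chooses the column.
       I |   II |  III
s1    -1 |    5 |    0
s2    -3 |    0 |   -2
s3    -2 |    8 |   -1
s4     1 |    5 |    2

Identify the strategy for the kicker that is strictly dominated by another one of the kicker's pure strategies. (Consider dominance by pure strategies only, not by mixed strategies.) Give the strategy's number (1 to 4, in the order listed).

2

Compare s2 with s1: -1 > -3, 5 > 0, 0 > -2.
So s1 strictly dominates s2 for the kicker; s2 is strictly dominated.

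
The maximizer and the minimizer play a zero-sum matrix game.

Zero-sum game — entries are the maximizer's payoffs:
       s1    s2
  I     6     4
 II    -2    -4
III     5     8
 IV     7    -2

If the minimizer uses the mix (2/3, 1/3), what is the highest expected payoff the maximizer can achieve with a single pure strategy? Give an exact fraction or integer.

I: (6)·(2/3) + (4)·(1/3) = 16/3.
II: (-2)·(2/3) + (-4)·(1/3) = -8/3.
III: (5)·(2/3) + (8)·(1/3) = 6.
IV: (7)·(2/3) + (-2)·(1/3) = 4.
The best pure response is III with expected payoff 6.

6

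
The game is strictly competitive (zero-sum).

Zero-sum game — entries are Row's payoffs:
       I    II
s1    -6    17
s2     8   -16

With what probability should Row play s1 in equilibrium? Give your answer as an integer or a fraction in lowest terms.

24/47

Row minima are -6 and -16, so Row's maximin is -6; column maxima are 8 and 17, so Column's minimax is 8. These differ, so the equilibrium is in mixed strategies.
Let Row play s1 with probability p. Column is indifferent when −6p + 8(1−p) = 17p − 16(1−p), giving p = 24/47.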